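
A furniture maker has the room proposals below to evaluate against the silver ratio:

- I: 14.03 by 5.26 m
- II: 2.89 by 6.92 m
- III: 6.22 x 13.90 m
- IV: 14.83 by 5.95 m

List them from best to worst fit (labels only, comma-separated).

II, IV, III, I

Ratios: I = 14.03 / 5.26 ≈ 2.667; II = 6.92 / 2.89 ≈ 2.394; III = 13.90 / 6.22 ≈ 2.235; IV = 14.83 / 5.95 ≈ 2.492.
|Δ from 2.414|: I 0.253; II 0.020; III 0.179; IV 0.078.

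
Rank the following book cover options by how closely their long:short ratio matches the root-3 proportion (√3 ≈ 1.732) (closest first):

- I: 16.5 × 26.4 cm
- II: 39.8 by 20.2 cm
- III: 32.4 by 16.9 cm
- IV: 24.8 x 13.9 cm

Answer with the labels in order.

IV, I, III, II

Ratios: I = 26.4 / 16.5 ≈ 1.600; II = 39.8 / 20.2 ≈ 1.970; III = 32.4 / 16.9 ≈ 1.917; IV = 24.8 / 13.9 ≈ 1.784.
|Δ from 1.732|: I 0.132; II 0.238; III 0.185; IV 0.052.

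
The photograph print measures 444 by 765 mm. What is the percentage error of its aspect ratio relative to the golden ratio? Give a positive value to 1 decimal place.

6.5%

Ratio = 765 / 444 ≈ 1.7230.
Ideal golden ratio ≈ 1.6180. |1.7230 − 1.6180| / 1.6180 ≈ 6.49% → 6.5%.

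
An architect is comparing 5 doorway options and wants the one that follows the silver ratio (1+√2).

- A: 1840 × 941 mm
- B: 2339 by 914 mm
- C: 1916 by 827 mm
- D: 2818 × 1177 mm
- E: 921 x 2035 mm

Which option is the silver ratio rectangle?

D

Ratios (long/short): A ≈ 1.955; B ≈ 2.559; C ≈ 2.317; D ≈ 2.394; E ≈ 2.210.
silver ratio ≈ 2.414; option D is nearest (Δ 0.020).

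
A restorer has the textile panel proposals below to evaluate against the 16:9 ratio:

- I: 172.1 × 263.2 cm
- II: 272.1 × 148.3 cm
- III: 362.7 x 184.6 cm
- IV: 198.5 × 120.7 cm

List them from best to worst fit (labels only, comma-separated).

I: 263.2/172.1 ≈ 1.529 → |1.529 − 1.778| = 0.249
II: 272.1/148.3 ≈ 1.835 → |1.835 − 1.778| = 0.057
III: 362.7/184.6 ≈ 1.965 → |1.965 − 1.778| = 0.187
IV: 198.5/120.7 ≈ 1.645 → |1.645 − 1.778| = 0.133

II, IV, III, I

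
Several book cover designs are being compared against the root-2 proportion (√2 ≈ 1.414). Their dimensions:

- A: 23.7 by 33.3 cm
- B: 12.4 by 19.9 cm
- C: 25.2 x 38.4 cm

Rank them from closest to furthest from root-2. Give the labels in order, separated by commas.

A, C, B

A: 33.3/23.7 ≈ 1.405 → |1.405 − 1.414| = 0.009
B: 19.9/12.4 ≈ 1.605 → |1.605 − 1.414| = 0.191
C: 38.4/25.2 ≈ 1.524 → |1.524 − 1.414| = 0.110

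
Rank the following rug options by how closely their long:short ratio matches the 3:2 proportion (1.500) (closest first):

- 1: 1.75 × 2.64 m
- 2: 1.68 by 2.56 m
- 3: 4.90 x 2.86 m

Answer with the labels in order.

Ratios: 1 = 2.64 / 1.75 ≈ 1.509; 2 = 2.56 / 1.68 ≈ 1.524; 3 = 4.90 / 2.86 ≈ 1.713.
|Δ from 1.500|: 1 0.009; 2 0.024; 3 0.213.

1, 2, 3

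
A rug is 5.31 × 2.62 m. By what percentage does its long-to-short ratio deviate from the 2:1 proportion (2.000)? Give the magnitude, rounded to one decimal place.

Ratio = 5.31 / 2.62 ≈ 2.0267.
Ideal 2:1 = 2.0000. |2.0267 − 2.0000| / 2.0000 ≈ 1.33% → 1.3%.

1.3%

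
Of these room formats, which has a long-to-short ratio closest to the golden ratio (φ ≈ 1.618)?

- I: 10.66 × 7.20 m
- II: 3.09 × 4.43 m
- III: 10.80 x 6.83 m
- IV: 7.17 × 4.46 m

IV

Ratios (long/short): I ≈ 1.481; II ≈ 1.434; III ≈ 1.581; IV ≈ 1.608.
golden ratio ≈ 1.618; option IV is nearest (Δ 0.010).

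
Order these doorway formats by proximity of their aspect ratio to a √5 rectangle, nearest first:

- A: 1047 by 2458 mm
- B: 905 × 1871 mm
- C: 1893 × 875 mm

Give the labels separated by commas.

C, A, B

Ratios: A = 2458 / 1047 ≈ 2.348; B = 1871 / 905 ≈ 2.067; C = 1893 / 875 ≈ 2.163.
|Δ from 2.236|: A 0.112; B 0.169; C 0.073.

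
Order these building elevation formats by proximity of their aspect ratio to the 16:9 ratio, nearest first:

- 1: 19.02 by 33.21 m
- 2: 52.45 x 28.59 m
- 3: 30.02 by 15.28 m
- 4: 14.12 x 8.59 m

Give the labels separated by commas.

1: 33.21/19.02 ≈ 1.746 → |1.746 − 1.778| = 0.032
2: 52.45/28.59 ≈ 1.835 → |1.835 − 1.778| = 0.057
3: 30.02/15.28 ≈ 1.965 → |1.965 − 1.778| = 0.187
4: 14.12/8.59 ≈ 1.644 → |1.644 − 1.778| = 0.134

1, 2, 4, 3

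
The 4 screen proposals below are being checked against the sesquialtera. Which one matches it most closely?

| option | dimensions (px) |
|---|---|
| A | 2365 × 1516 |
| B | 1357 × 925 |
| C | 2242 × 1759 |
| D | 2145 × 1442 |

Target 3:2 ≈ 1.500.
A: 1.560 (Δ0.060)  B: 1.467 (Δ0.033)  C: 1.275 (Δ0.225)  D: 1.488 (Δ0.012)

D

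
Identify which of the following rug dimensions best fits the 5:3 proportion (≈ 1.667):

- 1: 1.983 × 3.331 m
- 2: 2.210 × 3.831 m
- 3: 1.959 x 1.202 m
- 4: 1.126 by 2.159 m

1

Target 5:3 ≈ 1.667.
1: 1.680 (Δ0.013)  2: 1.733 (Δ0.066)  3: 1.630 (Δ0.037)  4: 1.917 (Δ0.250)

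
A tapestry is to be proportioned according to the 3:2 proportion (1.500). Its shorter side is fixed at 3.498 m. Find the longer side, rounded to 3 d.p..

5.247 m

3:2 = 1.50000.
Longer side = 3.498 × 1.50000 ≈ 5.24700 → 5.247 m.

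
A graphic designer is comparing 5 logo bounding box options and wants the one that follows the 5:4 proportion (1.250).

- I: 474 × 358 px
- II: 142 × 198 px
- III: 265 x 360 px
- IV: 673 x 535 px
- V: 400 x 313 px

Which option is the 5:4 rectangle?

IV

Ratios (long/short): I ≈ 1.324; II ≈ 1.394; III ≈ 1.358; IV ≈ 1.258; V ≈ 1.278.
5:4 ≈ 1.250; option IV is nearest (Δ 0.008).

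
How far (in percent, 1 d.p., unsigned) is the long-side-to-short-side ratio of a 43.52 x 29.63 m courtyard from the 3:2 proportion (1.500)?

Ratio = 43.52 / 29.63 ≈ 1.4688.
Ideal 3:2 = 1.5000. |1.4688 − 1.5000| / 1.5000 ≈ 2.08% → 2.1%.

2.1%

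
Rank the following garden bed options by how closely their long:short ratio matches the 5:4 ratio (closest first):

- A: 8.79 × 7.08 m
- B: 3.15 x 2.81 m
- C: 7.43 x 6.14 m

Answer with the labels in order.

A, C, B

A: 8.79/7.08 ≈ 1.242 → |1.242 − 1.250| = 0.008
B: 3.15/2.81 ≈ 1.121 → |1.121 − 1.250| = 0.129
C: 7.43/6.14 ≈ 1.210 → |1.210 − 1.250| = 0.040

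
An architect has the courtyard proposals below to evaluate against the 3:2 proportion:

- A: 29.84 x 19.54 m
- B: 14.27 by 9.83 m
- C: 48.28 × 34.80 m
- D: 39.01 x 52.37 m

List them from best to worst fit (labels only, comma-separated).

A, B, C, D

A: 29.84/19.54 ≈ 1.527 → |1.527 − 1.500| = 0.027
B: 14.27/9.83 ≈ 1.452 → |1.452 − 1.500| = 0.048
C: 48.28/34.80 ≈ 1.387 → |1.387 − 1.500| = 0.113
D: 52.37/39.01 ≈ 1.342 → |1.342 − 1.500| = 0.158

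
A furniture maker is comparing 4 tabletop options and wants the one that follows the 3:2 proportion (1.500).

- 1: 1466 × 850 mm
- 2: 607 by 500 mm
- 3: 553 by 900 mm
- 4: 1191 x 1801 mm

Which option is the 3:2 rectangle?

4

Target 3:2 ≈ 1.500.
1: 1.725 (Δ0.225)  2: 1.214 (Δ0.286)  3: 1.627 (Δ0.127)  4: 1.512 (Δ0.012)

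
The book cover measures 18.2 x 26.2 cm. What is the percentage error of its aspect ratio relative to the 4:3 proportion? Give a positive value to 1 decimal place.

Ratio = 26.2 / 18.2 ≈ 1.4396.
Ideal 4:3 ≈ 1.3333. |1.4396 − 1.3333| / 1.3333 ≈ 7.97% → 8.0%.

8.0%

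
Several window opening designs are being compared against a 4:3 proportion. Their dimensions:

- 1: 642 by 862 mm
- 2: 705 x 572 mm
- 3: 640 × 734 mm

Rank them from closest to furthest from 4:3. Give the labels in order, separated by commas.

1, 2, 3

Ratios: 1 = 862 / 642 ≈ 1.343; 2 = 705 / 572 ≈ 1.233; 3 = 734 / 640 ≈ 1.147.
|Δ from 1.333|: 1 0.010; 2 0.100; 3 0.186.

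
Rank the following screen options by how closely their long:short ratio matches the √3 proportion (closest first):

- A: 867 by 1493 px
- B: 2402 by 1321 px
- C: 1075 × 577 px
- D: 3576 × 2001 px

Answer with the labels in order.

Ratios: A = 1493 / 867 ≈ 1.722; B = 2402 / 1321 ≈ 1.818; C = 1075 / 577 ≈ 1.863; D = 3576 / 2001 ≈ 1.787.
|Δ from 1.732|: A 0.010; B 0.086; C 0.131; D 0.055.

A, D, B, C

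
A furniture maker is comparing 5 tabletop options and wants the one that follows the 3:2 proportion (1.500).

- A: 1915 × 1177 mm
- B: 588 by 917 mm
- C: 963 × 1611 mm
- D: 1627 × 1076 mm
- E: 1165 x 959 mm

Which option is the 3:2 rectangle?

D

Ratios (long/short): A ≈ 1.627; B ≈ 1.560; C ≈ 1.673; D ≈ 1.512; E ≈ 1.215.
3:2 ≈ 1.500; option D is nearest (Δ 0.012).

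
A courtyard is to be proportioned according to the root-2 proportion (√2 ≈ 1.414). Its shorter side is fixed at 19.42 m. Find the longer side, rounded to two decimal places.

27.46 m

root-2 ≈ 1.41421.
Longer side = 19.42 × 1.41421 ≈ 27.4640 → 27.46 m.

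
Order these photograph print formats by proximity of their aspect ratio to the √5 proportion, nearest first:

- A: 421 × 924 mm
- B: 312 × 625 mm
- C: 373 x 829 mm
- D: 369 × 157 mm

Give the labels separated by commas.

A: 924/421 ≈ 2.195 → |2.195 − 2.236| = 0.041
B: 625/312 ≈ 2.003 → |2.003 − 2.236| = 0.233
C: 829/373 ≈ 2.223 → |2.223 − 2.236| = 0.013
D: 369/157 ≈ 2.350 → |2.350 − 2.236| = 0.114

C, A, D, B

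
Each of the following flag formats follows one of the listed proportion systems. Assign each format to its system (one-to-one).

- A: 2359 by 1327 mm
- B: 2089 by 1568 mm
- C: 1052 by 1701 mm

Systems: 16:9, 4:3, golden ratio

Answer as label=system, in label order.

A=16:9, B=4:3, C=golden ratio

Ratios: A ≈ 1.778; B ≈ 1.332; C ≈ 1.617.
Targets: 16:9 ≈ 1.778; 4:3 ≈ 1.333; golden ratio ≈ 1.618.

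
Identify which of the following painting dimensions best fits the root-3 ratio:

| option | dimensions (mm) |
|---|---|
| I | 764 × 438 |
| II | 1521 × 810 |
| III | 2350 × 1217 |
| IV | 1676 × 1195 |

I

Target root-3 ≈ 1.732.
I: 1.744 (Δ0.012)  II: 1.878 (Δ0.146)  III: 1.931 (Δ0.199)  IV: 1.403 (Δ0.329)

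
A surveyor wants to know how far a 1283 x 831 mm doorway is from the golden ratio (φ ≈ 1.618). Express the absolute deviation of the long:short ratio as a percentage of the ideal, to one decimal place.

4.6%

Ratio = 1283 / 831 ≈ 1.5439.
Ideal golden ratio ≈ 1.6180. |1.5439 − 1.6180| / 1.6180 ≈ 4.58% → 4.6%.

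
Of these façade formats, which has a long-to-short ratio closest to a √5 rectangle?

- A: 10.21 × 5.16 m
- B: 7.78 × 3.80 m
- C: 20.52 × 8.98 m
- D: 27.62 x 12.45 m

Ratios (long/short): A ≈ 1.979; B ≈ 2.047; C ≈ 2.285; D ≈ 2.218.
root-5 ≈ 2.236; option D is nearest (Δ 0.018).

D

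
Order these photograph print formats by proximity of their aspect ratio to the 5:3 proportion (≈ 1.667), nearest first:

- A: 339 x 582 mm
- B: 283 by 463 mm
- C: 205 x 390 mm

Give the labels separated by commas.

B, A, C

A: 582/339 ≈ 1.717 → |1.717 − 1.667| = 0.050
B: 463/283 ≈ 1.636 → |1.636 − 1.667| = 0.031
C: 390/205 ≈ 1.902 → |1.902 − 1.667| = 0.235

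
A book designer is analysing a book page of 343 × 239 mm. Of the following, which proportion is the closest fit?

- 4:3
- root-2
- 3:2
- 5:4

343/239 ≈ 1.435. Nearest candidates are root-2 (1.414, off by 0.021) and 3:2 (1.500, off by 0.065).

root-2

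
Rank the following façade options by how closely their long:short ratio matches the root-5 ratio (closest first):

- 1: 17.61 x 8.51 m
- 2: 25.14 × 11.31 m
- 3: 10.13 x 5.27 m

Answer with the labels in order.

2, 1, 3

Ratios: 1 = 17.61 / 8.51 ≈ 2.069; 2 = 25.14 / 11.31 ≈ 2.223; 3 = 10.13 / 5.27 ≈ 1.922.
|Δ from 2.236|: 1 0.167; 2 0.013; 3 0.314.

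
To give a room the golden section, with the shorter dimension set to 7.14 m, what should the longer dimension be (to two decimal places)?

golden ratio ≈ 1.61803.
Longer side = 7.14 × 1.61803 ≈ 11.5527 → 11.55 m.

11.55 m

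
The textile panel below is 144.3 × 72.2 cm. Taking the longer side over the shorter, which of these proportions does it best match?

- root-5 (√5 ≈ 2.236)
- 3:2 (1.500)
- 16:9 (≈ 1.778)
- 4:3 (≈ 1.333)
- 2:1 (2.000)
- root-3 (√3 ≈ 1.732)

2:1

144.3/72.2 ≈ 1.999. Nearest candidates are 2:1 (2.000, off by 0.001) and 16:9 (1.778, off by 0.221).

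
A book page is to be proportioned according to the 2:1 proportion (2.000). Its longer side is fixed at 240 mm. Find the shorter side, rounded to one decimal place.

120.0 mm

2:1 = 2.00000.
Shorter side = 240 ÷ 2.00000 ≈ 120.000 → 120.0 mm.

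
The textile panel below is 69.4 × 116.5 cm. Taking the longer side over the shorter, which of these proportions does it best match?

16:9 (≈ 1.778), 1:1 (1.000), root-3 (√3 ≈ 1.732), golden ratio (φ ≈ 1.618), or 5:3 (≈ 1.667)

5:3

116.5/69.4 ≈ 1.679. Nearest candidates are 5:3 (1.667, off by 0.012) and root-3 (1.732, off by 0.053).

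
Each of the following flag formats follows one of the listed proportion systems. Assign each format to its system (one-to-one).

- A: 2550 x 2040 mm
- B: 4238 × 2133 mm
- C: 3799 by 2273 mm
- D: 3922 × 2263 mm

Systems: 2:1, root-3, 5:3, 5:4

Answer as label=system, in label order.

A = 2550/2040 ≈ 1.250 → 5:4 (1.250)
B = 4238/2133 ≈ 1.987 → 2:1 (2.000)
C = 3799/2273 ≈ 1.671 → 5:3 (1.667)
D = 3922/2263 ≈ 1.733 → root-3 (1.732)

A=5:4, B=2:1, C=5:3, D=root-3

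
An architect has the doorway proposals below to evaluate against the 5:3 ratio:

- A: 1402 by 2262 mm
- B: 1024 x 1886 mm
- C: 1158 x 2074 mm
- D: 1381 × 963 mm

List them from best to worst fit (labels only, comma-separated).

Ratios: A = 2262 / 1402 ≈ 1.613; B = 1886 / 1024 ≈ 1.842; C = 2074 / 1158 ≈ 1.791; D = 1381 / 963 ≈ 1.434.
|Δ from 1.667|: A 0.054; B 0.175; C 0.124; D 0.233.

A, C, B, D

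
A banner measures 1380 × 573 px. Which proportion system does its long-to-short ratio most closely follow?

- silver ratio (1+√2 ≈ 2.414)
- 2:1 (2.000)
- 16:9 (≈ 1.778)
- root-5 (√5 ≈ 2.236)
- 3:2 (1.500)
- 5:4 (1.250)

silver ratio

1380/573 ≈ 2.408. Nearest candidates are silver ratio (2.414, off by 0.006) and root-5 (2.236, off by 0.172).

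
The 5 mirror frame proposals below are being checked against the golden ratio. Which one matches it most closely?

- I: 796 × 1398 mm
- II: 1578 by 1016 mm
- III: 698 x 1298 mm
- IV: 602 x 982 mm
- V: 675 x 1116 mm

Ratios (long/short): I ≈ 1.756; II ≈ 1.553; III ≈ 1.860; IV ≈ 1.631; V ≈ 1.653.
golden ratio ≈ 1.618; option IV is nearest (Δ 0.013).

IV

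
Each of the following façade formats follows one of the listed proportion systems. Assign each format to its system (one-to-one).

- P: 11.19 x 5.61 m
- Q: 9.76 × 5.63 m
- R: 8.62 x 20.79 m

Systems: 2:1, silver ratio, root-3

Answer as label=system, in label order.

P=2:1, Q=root-3, R=silver ratio

P = 11.19/5.61 ≈ 1.995 → 2:1 (2.000)
Q = 9.76/5.63 ≈ 1.734 → root-3 (1.732)
R = 20.79/8.62 ≈ 2.412 → silver ratio (2.414)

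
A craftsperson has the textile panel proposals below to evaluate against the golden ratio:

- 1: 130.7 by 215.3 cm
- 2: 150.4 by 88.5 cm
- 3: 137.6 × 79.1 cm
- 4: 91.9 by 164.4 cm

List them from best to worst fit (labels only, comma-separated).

1, 2, 3, 4

Ratios: 1 = 215.3 / 130.7 ≈ 1.647; 2 = 150.4 / 88.5 ≈ 1.699; 3 = 137.6 / 79.1 ≈ 1.740; 4 = 164.4 / 91.9 ≈ 1.789.
|Δ from 1.618|: 1 0.029; 2 0.081; 3 0.122; 4 0.171.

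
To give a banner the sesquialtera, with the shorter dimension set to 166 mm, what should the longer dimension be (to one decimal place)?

249.0 mm

3:2 = 1.50000.
Longer side = 166 × 1.50000 ≈ 249.000 → 249.0 mm.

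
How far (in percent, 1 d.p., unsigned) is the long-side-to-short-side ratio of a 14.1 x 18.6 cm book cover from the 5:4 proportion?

Ratio = 18.6 / 14.1 ≈ 1.3191.
Ideal 5:4 = 1.2500. |1.3191 − 1.2500| / 1.2500 ≈ 5.53% → 5.5%.

5.5%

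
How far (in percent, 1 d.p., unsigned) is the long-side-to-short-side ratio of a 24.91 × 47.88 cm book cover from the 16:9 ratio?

8.1%

Ratio = 47.88 / 24.91 ≈ 1.9221.
Ideal 16:9 ≈ 1.7778. |1.9221 − 1.7778| / 1.7778 ≈ 8.12% → 8.1%.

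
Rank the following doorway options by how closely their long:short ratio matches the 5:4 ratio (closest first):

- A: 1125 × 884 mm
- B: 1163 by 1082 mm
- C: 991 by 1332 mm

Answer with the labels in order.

A, C, B

A: 1125/884 ≈ 1.273 → |1.273 − 1.250| = 0.023
B: 1163/1082 ≈ 1.075 → |1.075 − 1.250| = 0.175
C: 1332/991 ≈ 1.344 → |1.344 − 1.250| = 0.094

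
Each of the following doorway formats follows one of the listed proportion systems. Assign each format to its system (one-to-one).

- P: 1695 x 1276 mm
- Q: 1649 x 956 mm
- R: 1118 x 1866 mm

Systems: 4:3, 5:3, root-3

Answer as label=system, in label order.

P=4:3, Q=root-3, R=5:3

P = 1695/1276 ≈ 1.328 → 4:3 (1.333)
Q = 1649/956 ≈ 1.725 → root-3 (1.732)
R = 1866/1118 ≈ 1.669 → 5:3 (1.667)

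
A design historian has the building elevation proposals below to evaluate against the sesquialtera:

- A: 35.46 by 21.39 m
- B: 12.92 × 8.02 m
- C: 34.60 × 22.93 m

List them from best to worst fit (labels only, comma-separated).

A: 35.46/21.39 ≈ 1.658 → |1.658 − 1.500| = 0.158
B: 12.92/8.02 ≈ 1.611 → |1.611 − 1.500| = 0.111
C: 34.60/22.93 ≈ 1.509 → |1.509 − 1.500| = 0.009

C, B, A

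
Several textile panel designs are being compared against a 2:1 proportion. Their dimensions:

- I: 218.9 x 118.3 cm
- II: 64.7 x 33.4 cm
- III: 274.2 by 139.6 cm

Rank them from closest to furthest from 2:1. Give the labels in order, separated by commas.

III, II, I

Ratios: I = 218.9 / 118.3 ≈ 1.850; II = 64.7 / 33.4 ≈ 1.937; III = 274.2 / 139.6 ≈ 1.964.
|Δ from 2.000|: I 0.150; II 0.063; III 0.036.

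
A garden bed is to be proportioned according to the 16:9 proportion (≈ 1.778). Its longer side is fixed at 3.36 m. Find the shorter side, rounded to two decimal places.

16:9 ≈ 1.77778.
Shorter side = 3.36 ÷ 1.77778 ≈ 1.8900 → 1.89 m.

1.89 m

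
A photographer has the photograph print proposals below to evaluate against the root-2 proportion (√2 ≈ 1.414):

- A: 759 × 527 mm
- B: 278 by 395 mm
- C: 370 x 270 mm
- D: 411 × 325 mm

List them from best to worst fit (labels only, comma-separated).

B, A, C, D

A: 759/527 ≈ 1.440 → |1.440 − 1.414| = 0.026
B: 395/278 ≈ 1.421 → |1.421 − 1.414| = 0.007
C: 370/270 ≈ 1.370 → |1.370 − 1.414| = 0.044
D: 411/325 ≈ 1.265 → |1.265 − 1.414| = 0.149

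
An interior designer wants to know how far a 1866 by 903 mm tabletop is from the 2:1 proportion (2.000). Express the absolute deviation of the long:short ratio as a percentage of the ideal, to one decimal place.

Ratio = 1866 / 903 ≈ 2.0664.
Ideal 2:1 = 2.0000. |2.0664 − 2.0000| / 2.0000 ≈ 3.32% → 3.3%.

3.3%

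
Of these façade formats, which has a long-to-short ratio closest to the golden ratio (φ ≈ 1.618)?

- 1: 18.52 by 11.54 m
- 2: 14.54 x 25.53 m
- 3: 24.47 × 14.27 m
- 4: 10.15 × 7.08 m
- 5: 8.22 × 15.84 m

1

Ratios (long/short): 1 ≈ 1.605; 2 ≈ 1.756; 3 ≈ 1.715; 4 ≈ 1.434; 5 ≈ 1.927.
golden ratio ≈ 1.618; option 1 is nearest (Δ 0.013).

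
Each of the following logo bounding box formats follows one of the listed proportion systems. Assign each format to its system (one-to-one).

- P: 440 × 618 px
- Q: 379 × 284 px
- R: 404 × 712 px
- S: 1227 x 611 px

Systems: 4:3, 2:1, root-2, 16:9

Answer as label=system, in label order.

Ratios: P ≈ 1.405; Q ≈ 1.335; R ≈ 1.762; S ≈ 2.008.
Targets: 4:3 ≈ 1.333; 2:1 ≈ 2.000; root-2 ≈ 1.414; 16:9 ≈ 1.778.

P=root-2, Q=4:3, R=16:9, S=2:1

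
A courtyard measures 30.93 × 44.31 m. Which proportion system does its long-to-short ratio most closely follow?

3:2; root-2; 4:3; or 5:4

44.31/30.93 ≈ 1.433. Nearest candidates are root-2 (1.414, off by 0.019) and 3:2 (1.500, off by 0.067).

root-2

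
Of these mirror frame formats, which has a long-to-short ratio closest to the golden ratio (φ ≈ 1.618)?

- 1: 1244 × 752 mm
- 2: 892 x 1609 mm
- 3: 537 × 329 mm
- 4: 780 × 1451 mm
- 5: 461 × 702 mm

Ratios (long/short): 1 ≈ 1.654; 2 ≈ 1.804; 3 ≈ 1.632; 4 ≈ 1.860; 5 ≈ 1.523.
golden ratio ≈ 1.618; option 3 is nearest (Δ 0.014).

3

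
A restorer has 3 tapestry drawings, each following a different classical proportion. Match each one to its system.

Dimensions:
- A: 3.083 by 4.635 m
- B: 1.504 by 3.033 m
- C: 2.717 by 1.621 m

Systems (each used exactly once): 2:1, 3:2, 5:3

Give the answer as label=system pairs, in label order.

A=3:2, B=2:1, C=5:3

Ratios: A ≈ 1.503; B ≈ 2.017; C ≈ 1.676.
Targets: 2:1 ≈ 2.000; 3:2 ≈ 1.500; 5:3 ≈ 1.667.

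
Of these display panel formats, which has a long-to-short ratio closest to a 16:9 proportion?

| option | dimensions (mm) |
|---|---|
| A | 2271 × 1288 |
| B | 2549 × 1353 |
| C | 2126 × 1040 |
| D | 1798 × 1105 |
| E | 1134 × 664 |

Ratios (long/short): A ≈ 1.763; B ≈ 1.884; C ≈ 2.044; D ≈ 1.627; E ≈ 1.708.
16:9 ≈ 1.778; option A is nearest (Δ 0.015).

A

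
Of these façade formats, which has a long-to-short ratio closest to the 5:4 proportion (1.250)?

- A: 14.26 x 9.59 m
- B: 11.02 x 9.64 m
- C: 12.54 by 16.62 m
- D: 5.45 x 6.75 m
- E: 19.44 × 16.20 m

D

Ratios (long/short): A ≈ 1.487; B ≈ 1.143; C ≈ 1.325; D ≈ 1.239; E ≈ 1.200.
5:4 ≈ 1.250; option D is nearest (Δ 0.011).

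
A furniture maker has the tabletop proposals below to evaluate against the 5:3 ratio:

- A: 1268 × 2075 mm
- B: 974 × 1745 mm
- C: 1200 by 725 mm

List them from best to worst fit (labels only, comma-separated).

A: 2075/1268 ≈ 1.636 → |1.636 − 1.667| = 0.031
B: 1745/974 ≈ 1.792 → |1.792 − 1.667| = 0.125
C: 1200/725 ≈ 1.655 → |1.655 − 1.667| = 0.012

C, A, B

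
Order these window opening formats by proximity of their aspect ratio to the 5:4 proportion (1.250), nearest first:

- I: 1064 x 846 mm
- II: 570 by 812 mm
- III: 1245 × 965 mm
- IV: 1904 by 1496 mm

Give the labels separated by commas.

Ratios: I = 1064 / 846 ≈ 1.258; II = 812 / 570 ≈ 1.425; III = 1245 / 965 ≈ 1.290; IV = 1904 / 1496 ≈ 1.273.
|Δ from 1.250|: I 0.008; II 0.175; III 0.040; IV 0.023.

I, IV, III, II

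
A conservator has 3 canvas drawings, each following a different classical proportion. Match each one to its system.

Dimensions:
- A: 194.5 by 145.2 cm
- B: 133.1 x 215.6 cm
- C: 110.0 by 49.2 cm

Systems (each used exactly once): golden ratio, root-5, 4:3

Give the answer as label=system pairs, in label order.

Ratios: A ≈ 1.340; B ≈ 1.620; C ≈ 2.236.
Targets: golden ratio ≈ 1.618; root-5 ≈ 2.236; 4:3 ≈ 1.333.

A=4:3, B=golden ratio, C=root-5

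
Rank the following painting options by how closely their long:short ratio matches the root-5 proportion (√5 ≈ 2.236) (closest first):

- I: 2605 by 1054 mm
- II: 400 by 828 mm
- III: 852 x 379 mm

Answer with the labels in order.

III, II, I

Ratios: I = 2605 / 1054 ≈ 2.472; II = 828 / 400 ≈ 2.070; III = 852 / 379 ≈ 2.248.
|Δ from 2.236|: I 0.236; II 0.166; III 0.012.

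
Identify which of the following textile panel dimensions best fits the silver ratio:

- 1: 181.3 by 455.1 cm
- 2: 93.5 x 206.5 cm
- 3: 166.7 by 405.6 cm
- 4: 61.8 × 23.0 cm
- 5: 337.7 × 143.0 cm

Target silver ratio ≈ 2.414.
1: 2.510 (Δ0.096)  2: 2.209 (Δ0.205)  3: 2.433 (Δ0.019)  4: 2.687 (Δ0.273)  5: 2.362 (Δ0.052)

3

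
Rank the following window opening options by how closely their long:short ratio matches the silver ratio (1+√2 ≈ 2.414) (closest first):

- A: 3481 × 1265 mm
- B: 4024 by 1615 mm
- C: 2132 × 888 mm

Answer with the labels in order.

A: 3481/1265 ≈ 2.752 → |2.752 − 2.414| = 0.338
B: 4024/1615 ≈ 2.492 → |2.492 − 2.414| = 0.078
C: 2132/888 ≈ 2.401 → |2.401 − 2.414| = 0.013

C, B, A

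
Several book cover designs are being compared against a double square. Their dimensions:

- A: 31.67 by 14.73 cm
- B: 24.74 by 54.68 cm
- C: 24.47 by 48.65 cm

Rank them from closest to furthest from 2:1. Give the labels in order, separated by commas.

C, A, B

A: 31.67/14.73 ≈ 2.150 → |2.150 − 2.000| = 0.150
B: 54.68/24.74 ≈ 2.210 → |2.210 − 2.000| = 0.210
C: 48.65/24.47 ≈ 1.988 → |1.988 − 2.000| = 0.012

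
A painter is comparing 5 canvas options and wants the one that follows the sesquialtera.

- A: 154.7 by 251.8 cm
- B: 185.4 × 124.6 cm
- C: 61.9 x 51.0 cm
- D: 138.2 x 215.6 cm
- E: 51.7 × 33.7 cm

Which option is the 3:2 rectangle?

Target 3:2 ≈ 1.500.
A: 1.628 (Δ0.128)  B: 1.488 (Δ0.012)  C: 1.214 (Δ0.286)  D: 1.560 (Δ0.060)  E: 1.534 (Δ0.034)

B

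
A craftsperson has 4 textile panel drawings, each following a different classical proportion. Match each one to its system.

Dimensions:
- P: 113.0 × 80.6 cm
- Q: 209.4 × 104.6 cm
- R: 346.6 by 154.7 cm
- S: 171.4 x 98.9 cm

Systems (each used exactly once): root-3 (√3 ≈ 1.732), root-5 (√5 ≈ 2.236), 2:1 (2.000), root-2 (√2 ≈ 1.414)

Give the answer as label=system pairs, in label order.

P=root-2, Q=2:1, R=root-5, S=root-3

Ratios: P ≈ 1.402; Q ≈ 2.002; R ≈ 2.240; S ≈ 1.733.
Targets: root-3 ≈ 1.732; root-5 ≈ 2.236; 2:1 ≈ 2.000; root-2 ≈ 1.414.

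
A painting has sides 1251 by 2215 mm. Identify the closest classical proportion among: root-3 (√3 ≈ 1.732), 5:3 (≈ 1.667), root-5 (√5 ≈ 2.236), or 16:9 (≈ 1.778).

16:9

Ratio = 2215 / 1251 ≈ 1.771.
Distances: root-3 1.732 (Δ 0.039); 5:3 1.667 (Δ 0.104); root-5 2.236 (Δ 0.465); 16:9 1.778 (Δ 0.007).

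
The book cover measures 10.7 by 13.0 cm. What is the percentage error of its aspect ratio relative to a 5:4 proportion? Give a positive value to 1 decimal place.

2.8%

Ratio = 13.0 / 10.7 ≈ 1.2150.
Ideal 5:4 = 1.2500. |1.2150 − 1.2500| / 1.2500 ≈ 2.80% → 2.8%.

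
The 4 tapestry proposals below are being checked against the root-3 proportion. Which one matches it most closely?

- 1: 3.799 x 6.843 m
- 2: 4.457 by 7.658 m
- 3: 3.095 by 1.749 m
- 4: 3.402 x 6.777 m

2

Ratios (long/short): 1 ≈ 1.801; 2 ≈ 1.718; 3 ≈ 1.770; 4 ≈ 1.992.
root-3 ≈ 1.732; option 2 is nearest (Δ 0.014).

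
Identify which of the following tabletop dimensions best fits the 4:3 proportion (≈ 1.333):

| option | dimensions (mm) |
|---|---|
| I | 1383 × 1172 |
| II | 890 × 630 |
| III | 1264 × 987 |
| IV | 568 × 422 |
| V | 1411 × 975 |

IV

Ratios (long/short): I ≈ 1.180; II ≈ 1.413; III ≈ 1.281; IV ≈ 1.346; V ≈ 1.447.
4:3 ≈ 1.333; option IV is nearest (Δ 0.013).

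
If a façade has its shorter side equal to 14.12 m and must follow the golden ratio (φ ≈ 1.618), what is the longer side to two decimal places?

22.85 m

golden ratio ≈ 1.61803.
Longer side = 14.12 × 1.61803 ≈ 22.8466 → 22.85 m.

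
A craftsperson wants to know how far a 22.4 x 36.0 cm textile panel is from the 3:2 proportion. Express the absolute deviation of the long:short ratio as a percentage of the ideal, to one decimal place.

7.1%

Ratio = 36.0 / 22.4 ≈ 1.6071.
Ideal 3:2 = 1.5000. |1.6071 − 1.5000| / 1.5000 ≈ 7.14% → 7.1%.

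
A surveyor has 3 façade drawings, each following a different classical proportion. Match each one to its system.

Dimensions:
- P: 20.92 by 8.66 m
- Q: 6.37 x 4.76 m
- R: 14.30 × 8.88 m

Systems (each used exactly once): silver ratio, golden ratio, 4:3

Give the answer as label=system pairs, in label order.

Ratios: P ≈ 2.416; Q ≈ 1.338; R ≈ 1.610.
Targets: silver ratio ≈ 2.414; golden ratio ≈ 1.618; 4:3 ≈ 1.333.

P=silver ratio, Q=4:3, R=golden ratio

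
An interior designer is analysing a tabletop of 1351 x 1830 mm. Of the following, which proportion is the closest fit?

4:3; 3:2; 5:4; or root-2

1830/1351 ≈ 1.355. Nearest candidates are 4:3 (1.333, off by 0.022) and root-2 (1.414, off by 0.059).

4:3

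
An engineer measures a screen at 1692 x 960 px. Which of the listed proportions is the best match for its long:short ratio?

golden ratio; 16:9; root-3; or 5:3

Ratio = 1692 / 960 ≈ 1.762.
Distances: golden ratio 1.618 (Δ 0.144); 16:9 1.778 (Δ 0.016); root-3 1.732 (Δ 0.030); 5:3 1.667 (Δ 0.095).

16:9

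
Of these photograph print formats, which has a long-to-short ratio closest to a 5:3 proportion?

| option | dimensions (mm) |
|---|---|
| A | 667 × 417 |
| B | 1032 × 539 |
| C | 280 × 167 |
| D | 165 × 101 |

Ratios (long/short): A ≈ 1.600; B ≈ 1.915; C ≈ 1.677; D ≈ 1.634.
5:3 ≈ 1.667; option C is nearest (Δ 0.010).

C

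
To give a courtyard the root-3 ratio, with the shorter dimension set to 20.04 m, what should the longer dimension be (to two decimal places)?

34.71 m

root-3 ≈ 1.73205.
Longer side = 20.04 × 1.73205 ≈ 34.7103 → 34.71 m.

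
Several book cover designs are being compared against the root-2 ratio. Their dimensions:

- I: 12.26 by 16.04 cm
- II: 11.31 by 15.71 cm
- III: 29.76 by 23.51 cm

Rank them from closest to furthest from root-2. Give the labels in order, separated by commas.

II, I, III

I: 16.04/12.26 ≈ 1.308 → |1.308 − 1.414| = 0.106
II: 15.71/11.31 ≈ 1.389 → |1.389 − 1.414| = 0.025
III: 29.76/23.51 ≈ 1.266 → |1.266 − 1.414| = 0.148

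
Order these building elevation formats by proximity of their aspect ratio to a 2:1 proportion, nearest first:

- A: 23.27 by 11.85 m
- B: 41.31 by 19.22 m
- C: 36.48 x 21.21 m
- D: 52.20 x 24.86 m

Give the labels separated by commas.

Ratios: A = 23.27 / 11.85 ≈ 1.964; B = 41.31 / 19.22 ≈ 2.149; C = 36.48 / 21.21 ≈ 1.720; D = 52.20 / 24.86 ≈ 2.100.
|Δ from 2.000|: A 0.036; B 0.149; C 0.280; D 0.100.

A, D, B, C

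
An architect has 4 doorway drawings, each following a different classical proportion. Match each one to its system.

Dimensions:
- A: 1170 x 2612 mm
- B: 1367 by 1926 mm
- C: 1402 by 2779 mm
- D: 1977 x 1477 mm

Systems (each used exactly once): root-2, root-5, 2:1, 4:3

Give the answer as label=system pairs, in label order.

Ratios: A ≈ 2.232; B ≈ 1.409; C ≈ 1.982; D ≈ 1.339.
Targets: root-2 ≈ 1.414; root-5 ≈ 2.236; 2:1 ≈ 2.000; 4:3 ≈ 1.333.

A=root-5, B=root-2, C=2:1, D=4:3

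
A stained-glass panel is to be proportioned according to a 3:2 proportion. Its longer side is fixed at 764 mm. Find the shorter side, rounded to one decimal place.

3:2 = 1.50000.
Shorter side = 764 ÷ 1.50000 ≈ 509.333 → 509.3 mm.

509.3 mm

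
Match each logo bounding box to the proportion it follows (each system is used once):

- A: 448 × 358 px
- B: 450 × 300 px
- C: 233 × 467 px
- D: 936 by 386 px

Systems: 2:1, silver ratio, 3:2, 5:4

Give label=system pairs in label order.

A = 448/358 ≈ 1.251 → 5:4 (1.250)
B = 450/300 ≈ 1.500 → 3:2 (1.500)
C = 467/233 ≈ 2.004 → 2:1 (2.000)
D = 936/386 ≈ 2.425 → silver ratio (2.414)

A=5:4, B=3:2, C=2:1, D=silver ratio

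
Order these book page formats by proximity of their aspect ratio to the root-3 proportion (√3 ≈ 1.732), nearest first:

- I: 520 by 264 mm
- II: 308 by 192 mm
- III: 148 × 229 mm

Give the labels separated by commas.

Ratios: I = 520 / 264 ≈ 1.970; II = 308 / 192 ≈ 1.604; III = 229 / 148 ≈ 1.547.
|Δ from 1.732|: I 0.238; II 0.128; III 0.185.

II, III, I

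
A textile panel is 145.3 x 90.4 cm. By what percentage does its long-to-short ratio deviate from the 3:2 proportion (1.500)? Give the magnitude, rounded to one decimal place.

7.2%

Ratio = 145.3 / 90.4 ≈ 1.6073.
Ideal 3:2 = 1.5000. |1.6073 − 1.5000| / 1.5000 ≈ 7.15% → 7.2%.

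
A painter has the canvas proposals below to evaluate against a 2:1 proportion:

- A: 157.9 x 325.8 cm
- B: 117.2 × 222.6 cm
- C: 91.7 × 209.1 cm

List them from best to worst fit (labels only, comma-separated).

A, B, C

A: 325.8/157.9 ≈ 2.063 → |2.063 − 2.000| = 0.063
B: 222.6/117.2 ≈ 1.899 → |1.899 − 2.000| = 0.101
C: 209.1/91.7 ≈ 2.280 → |2.280 − 2.000| = 0.280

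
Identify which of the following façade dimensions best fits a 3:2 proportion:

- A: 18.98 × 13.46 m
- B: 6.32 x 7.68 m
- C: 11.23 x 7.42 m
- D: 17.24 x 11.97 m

C

Ratios (long/short): A ≈ 1.410; B ≈ 1.215; C ≈ 1.513; D ≈ 1.440.
3:2 ≈ 1.500; option C is nearest (Δ 0.013).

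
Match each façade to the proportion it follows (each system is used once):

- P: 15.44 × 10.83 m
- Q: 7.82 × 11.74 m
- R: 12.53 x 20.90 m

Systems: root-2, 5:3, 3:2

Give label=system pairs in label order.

P=root-2, Q=3:2, R=5:3

Ratios: P ≈ 1.426; Q ≈ 1.501; R ≈ 1.668.
Targets: root-2 ≈ 1.414; 5:3 ≈ 1.667; 3:2 ≈ 1.500.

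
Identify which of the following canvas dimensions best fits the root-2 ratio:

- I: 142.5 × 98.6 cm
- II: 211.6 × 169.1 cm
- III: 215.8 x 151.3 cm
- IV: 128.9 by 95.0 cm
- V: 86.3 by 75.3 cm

Target root-2 ≈ 1.414.
I: 1.445 (Δ0.031)  II: 1.251 (Δ0.163)  III: 1.426 (Δ0.012)  IV: 1.357 (Δ0.057)  V: 1.146 (Δ0.268)

III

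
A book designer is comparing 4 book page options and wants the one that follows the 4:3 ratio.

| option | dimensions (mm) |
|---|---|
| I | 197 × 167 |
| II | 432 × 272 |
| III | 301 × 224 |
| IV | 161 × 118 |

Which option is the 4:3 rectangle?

Target 4:3 ≈ 1.333.
I: 1.180 (Δ0.153)  II: 1.588 (Δ0.255)  III: 1.344 (Δ0.011)  IV: 1.364 (Δ0.031)

III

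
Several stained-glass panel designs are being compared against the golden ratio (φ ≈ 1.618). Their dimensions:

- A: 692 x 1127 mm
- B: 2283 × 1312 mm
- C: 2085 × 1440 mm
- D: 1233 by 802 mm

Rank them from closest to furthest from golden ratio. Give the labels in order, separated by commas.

Ratios: A = 1127 / 692 ≈ 1.629; B = 2283 / 1312 ≈ 1.740; C = 2085 / 1440 ≈ 1.448; D = 1233 / 802 ≈ 1.537.
|Δ from 1.618|: A 0.011; B 0.122; C 0.170; D 0.081.

A, D, B, C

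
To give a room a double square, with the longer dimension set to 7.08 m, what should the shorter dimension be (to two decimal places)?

2:1 = 2.00000.
Shorter side = 7.08 ÷ 2.00000 ≈ 3.5400 → 3.54 m.

3.54 m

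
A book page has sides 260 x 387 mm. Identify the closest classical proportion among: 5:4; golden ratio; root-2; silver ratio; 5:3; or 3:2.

3:2

Ratio = 387 / 260 ≈ 1.488.
Distances: 5:4 1.250 (Δ 0.238); golden ratio 1.618 (Δ 0.130); root-2 1.414 (Δ 0.074); silver ratio 2.414 (Δ 0.926); 5:3 1.667 (Δ 0.179); 3:2 1.500 (Δ 0.012).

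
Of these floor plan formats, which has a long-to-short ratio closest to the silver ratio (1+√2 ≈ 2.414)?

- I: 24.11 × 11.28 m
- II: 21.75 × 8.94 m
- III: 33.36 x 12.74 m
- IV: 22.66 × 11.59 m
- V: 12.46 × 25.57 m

Ratios (long/short): I ≈ 2.137; II ≈ 2.433; III ≈ 2.619; IV ≈ 1.955; V ≈ 2.052.
silver ratio ≈ 2.414; option II is nearest (Δ 0.019).

II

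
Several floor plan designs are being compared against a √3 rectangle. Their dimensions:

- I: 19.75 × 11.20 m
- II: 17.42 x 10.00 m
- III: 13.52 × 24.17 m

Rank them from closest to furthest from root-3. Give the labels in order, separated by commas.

II, I, III

I: 19.75/11.20 ≈ 1.763 → |1.763 − 1.732| = 0.031
II: 17.42/10.00 ≈ 1.742 → |1.742 − 1.732| = 0.010
III: 24.17/13.52 ≈ 1.788 → |1.788 − 1.732| = 0.056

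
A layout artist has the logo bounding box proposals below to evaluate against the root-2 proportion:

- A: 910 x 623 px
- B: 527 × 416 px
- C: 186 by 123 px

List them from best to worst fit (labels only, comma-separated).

A: 910/623 ≈ 1.461 → |1.461 − 1.414| = 0.047
B: 527/416 ≈ 1.267 → |1.267 − 1.414| = 0.147
C: 186/123 ≈ 1.512 → |1.512 − 1.414| = 0.098

A, C, B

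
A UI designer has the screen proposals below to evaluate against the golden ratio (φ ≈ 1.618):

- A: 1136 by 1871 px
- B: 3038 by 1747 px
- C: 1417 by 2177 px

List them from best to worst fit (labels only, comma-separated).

Ratios: A = 1871 / 1136 ≈ 1.647; B = 3038 / 1747 ≈ 1.739; C = 2177 / 1417 ≈ 1.536.
|Δ from 1.618|: A 0.029; B 0.121; C 0.082.

A, C, B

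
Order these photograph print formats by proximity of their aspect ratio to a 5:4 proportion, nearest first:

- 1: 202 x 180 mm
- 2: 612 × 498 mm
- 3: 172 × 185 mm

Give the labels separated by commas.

2, 1, 3

1: 202/180 ≈ 1.122 → |1.122 − 1.250| = 0.128
2: 612/498 ≈ 1.229 → |1.229 − 1.250| = 0.021
3: 185/172 ≈ 1.076 → |1.076 − 1.250| = 0.174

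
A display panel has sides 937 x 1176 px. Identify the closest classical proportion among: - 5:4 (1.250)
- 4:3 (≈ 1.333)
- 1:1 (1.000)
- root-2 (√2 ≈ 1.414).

5:4

1176/937 ≈ 1.255. Nearest candidates are 5:4 (1.250, off by 0.005) and 4:3 (1.333, off by 0.078).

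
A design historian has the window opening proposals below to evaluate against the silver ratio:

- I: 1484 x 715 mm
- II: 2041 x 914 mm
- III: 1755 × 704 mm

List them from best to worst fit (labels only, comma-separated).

III, II, I

Ratios: I = 1484 / 715 ≈ 2.076; II = 2041 / 914 ≈ 2.233; III = 1755 / 704 ≈ 2.493.
|Δ from 2.414|: I 0.338; II 0.181; III 0.079.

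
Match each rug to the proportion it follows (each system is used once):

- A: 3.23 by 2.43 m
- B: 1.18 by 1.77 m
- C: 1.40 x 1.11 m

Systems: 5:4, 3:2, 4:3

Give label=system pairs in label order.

A=4:3, B=3:2, C=5:4

A = 3.23/2.43 ≈ 1.329 → 4:3 (1.333)
B = 1.77/1.18 ≈ 1.500 → 3:2 (1.500)
C = 1.40/1.11 ≈ 1.261 → 5:4 (1.250)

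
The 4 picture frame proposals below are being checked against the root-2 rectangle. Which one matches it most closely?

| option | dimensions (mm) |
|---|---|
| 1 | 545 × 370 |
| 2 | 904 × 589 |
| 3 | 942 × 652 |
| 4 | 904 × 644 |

4

Ratios (long/short): 1 ≈ 1.473; 2 ≈ 1.535; 3 ≈ 1.445; 4 ≈ 1.404.
root-2 ≈ 1.414; option 4 is nearest (Δ 0.010).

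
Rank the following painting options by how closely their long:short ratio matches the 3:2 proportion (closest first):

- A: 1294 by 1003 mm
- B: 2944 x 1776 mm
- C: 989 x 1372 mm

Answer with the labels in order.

A: 1294/1003 ≈ 1.290 → |1.290 − 1.500| = 0.210
B: 2944/1776 ≈ 1.658 → |1.658 − 1.500| = 0.158
C: 1372/989 ≈ 1.387 → |1.387 − 1.500| = 0.113

C, B, A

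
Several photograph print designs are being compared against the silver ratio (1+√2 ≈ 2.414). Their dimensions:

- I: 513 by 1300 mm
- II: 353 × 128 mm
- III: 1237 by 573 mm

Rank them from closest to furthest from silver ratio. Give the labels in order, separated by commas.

I, III, II

Ratios: I = 1300 / 513 ≈ 2.534; II = 353 / 128 ≈ 2.758; III = 1237 / 573 ≈ 2.159.
|Δ from 2.414|: I 0.120; II 0.344; III 0.255.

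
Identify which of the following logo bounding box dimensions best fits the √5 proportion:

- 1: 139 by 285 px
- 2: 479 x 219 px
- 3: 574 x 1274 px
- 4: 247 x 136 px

Ratios (long/short): 1 ≈ 2.050; 2 ≈ 2.187; 3 ≈ 2.220; 4 ≈ 1.816.
root-5 ≈ 2.236; option 3 is nearest (Δ 0.016).

3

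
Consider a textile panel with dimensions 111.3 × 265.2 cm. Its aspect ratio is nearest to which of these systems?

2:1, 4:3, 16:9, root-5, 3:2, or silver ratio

silver ratio

Ratio = 265.2 / 111.3 ≈ 2.383.
Distances: 2:1 2.000 (Δ 0.383); 4:3 1.333 (Δ 1.050); 16:9 1.778 (Δ 0.605); root-5 2.236 (Δ 0.147); 3:2 1.500 (Δ 0.883); silver ratio 2.414 (Δ 0.031).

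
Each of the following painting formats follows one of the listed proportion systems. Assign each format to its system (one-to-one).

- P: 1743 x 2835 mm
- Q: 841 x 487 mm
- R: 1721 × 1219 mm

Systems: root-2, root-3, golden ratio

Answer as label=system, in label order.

P = 2835/1743 ≈ 1.627 → golden ratio (1.618)
Q = 841/487 ≈ 1.727 → root-3 (1.732)
R = 1721/1219 ≈ 1.412 → root-2 (1.414)

P=golden ratio, Q=root-3, R=root-2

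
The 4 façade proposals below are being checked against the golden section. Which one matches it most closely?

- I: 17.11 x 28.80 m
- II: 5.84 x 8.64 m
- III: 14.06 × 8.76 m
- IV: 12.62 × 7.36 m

Target golden ratio ≈ 1.618.
I: 1.683 (Δ0.065)  II: 1.479 (Δ0.139)  III: 1.605 (Δ0.013)  IV: 1.715 (Δ0.097)

III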